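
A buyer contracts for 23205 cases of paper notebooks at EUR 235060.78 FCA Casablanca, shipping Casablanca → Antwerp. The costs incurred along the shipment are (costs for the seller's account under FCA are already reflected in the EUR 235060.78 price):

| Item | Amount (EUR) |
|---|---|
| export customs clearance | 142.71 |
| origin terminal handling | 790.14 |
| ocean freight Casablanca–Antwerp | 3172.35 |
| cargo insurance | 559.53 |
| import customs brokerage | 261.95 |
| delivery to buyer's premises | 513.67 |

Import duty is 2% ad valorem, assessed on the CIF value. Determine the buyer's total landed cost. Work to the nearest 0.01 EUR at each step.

FCA: the seller delivers export-cleared goods to the carrier; the buyer bears costs from that point.
Already in the invoice (seller's account under FCA): export clearance — exclude.
CIF value = FCA price + origin terminal + freight + insurance = 235060.78 + 790.14 + 3172.35 + 559.53 = 239582.80
Import duty = 239582.80 × 2% = 4791.66
Buyer bears: origin terminal 790.14 + freight 3172.35 + insurance 559.53 + brokerage 261.95 + delivery 513.67 + duty 4791.66 = 10089.30
Landed cost = invoice 235060.78 + 10089.30 = 245150.08

Total landed cost: EUR 245150.08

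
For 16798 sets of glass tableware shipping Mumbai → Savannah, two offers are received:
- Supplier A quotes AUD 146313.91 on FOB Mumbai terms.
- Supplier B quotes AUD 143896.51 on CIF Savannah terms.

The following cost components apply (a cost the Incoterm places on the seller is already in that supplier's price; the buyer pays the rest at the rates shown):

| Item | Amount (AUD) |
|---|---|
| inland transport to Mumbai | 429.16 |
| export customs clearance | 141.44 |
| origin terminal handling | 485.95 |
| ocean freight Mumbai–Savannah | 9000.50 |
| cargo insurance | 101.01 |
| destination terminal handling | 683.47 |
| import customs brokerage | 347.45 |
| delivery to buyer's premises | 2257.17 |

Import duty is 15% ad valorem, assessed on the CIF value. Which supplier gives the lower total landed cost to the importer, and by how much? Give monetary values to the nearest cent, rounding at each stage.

Supplier B is cheaper by AUD 13246.74

Supplier A (FOB):
CIF value = FOB price + freight + insurance = 146313.91 + 9000.50 + 101.01 = 155415.42
Import duty = 155415.42 × 15% = 23312.31
Buyer bears (A): 9000.50 + 101.01 + 683.47 + 347.45 + 2257.17 = 12389.60
Landed cost (A) = invoice 146313.91 + 12389.60 + duty 23312.31 = 182015.82
Supplier B (CIF):
The CIF price already equals the CIF value: 143896.51
Import duty = 143896.51 × 15% = 21584.48
Buyer bears (B): 683.47 + 347.45 + 2257.17 = 3288.09
Landed cost (B) = invoice 143896.51 + 3288.09 + duty 21584.48 = 168769.08
Difference = |182015.82 − 168769.08| = 13246.74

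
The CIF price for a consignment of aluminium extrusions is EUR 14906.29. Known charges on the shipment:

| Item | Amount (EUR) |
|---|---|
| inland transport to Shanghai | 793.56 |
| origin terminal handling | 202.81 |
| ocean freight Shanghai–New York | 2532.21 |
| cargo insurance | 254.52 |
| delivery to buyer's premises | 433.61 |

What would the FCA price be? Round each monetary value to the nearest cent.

Not relevant to the conversion: inland to port — on the seller under both CIF and FCA; already in the CIF price and stays in the FCA price. delivery — on the buyer under both terms; not part of either seller's price.
From CIF to FCA, the seller no longer bears: origin terminal, freight, insurance.
FCA price = 14906.29 − 202.81 − 2532.21 − 254.52 = 11916.75

FCA price: EUR 11916.75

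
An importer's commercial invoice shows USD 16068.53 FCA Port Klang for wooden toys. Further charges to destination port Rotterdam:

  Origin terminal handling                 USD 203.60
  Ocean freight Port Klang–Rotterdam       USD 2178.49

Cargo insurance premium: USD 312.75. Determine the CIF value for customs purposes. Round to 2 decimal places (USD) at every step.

CIF = FCA price + pre-shipment costs + freight + insurance
CIF = 16068.53 + 203.60 + 2178.49 + 312.75 = 18763.37

CIF value: USD 18763.37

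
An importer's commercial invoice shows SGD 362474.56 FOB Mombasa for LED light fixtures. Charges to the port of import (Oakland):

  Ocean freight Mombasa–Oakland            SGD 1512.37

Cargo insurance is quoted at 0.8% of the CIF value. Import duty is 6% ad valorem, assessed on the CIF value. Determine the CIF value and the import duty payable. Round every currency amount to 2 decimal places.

CIF value: SGD 366922.31; import duty: SGD 22015.34

Let C be the CIF value. C = FOB price + freight + 0.8% × C
C − 0.8% × C = 362474.56 + 1512.37
0.992 × C = 363986.93
C = 363986.93 / 0.992 = 366922.31
Insurance premium = 0.8% × 366922.31 = 2935.38
Import duty = 366922.31 × 6% = 22015.34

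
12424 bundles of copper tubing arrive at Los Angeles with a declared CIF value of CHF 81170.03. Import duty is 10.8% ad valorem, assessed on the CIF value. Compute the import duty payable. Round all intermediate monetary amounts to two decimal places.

Import duty: CHF 8766.36

Import duty = 81170.03 × 10.8% = 8766.36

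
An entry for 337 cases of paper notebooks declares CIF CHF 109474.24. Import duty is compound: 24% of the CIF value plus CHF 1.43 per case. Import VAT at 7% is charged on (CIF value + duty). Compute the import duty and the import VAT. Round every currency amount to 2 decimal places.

Import duty: CHF 26755.73; import VAT: CHF 9536.10

Ad valorem component: 109474.24 × 24% = 26273.82
Specific component: 337 × 1.43 = 481.91
Import duty = 26273.82 + 481.91 = 26755.73
VAT base = CIF + duty = 109474.24 + 26755.73 = 136229.97
Import VAT = 136229.97 × 7% = 9536.10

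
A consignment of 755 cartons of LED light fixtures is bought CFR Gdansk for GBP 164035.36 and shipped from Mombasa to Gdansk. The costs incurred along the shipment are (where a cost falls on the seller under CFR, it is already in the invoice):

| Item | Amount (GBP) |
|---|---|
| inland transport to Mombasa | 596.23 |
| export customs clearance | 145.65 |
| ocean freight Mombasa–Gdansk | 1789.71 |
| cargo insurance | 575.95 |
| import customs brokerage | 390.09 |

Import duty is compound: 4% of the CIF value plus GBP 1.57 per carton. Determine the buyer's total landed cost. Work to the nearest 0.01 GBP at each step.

CFR: the seller pays costs through ocean freight to the destination port, but not insurance.
Already in the invoice (seller's account under CFR): inland to port, export clearance, freight — exclude.
CIF value = CFR price + insurance = 164035.36 + 575.95 = 164611.31
Ad valorem component: 164611.31 × 4% = 6584.45
Specific component: 755 × 1.57 = 1185.35
Import duty = 6584.45 + 1185.35 = 7769.80
Buyer bears: insurance 575.95 + brokerage 390.09 + duty 7769.80 = 8735.84
Landed cost = invoice 164035.36 + 8735.84 = 172771.20

Total landed cost: GBP 172771.20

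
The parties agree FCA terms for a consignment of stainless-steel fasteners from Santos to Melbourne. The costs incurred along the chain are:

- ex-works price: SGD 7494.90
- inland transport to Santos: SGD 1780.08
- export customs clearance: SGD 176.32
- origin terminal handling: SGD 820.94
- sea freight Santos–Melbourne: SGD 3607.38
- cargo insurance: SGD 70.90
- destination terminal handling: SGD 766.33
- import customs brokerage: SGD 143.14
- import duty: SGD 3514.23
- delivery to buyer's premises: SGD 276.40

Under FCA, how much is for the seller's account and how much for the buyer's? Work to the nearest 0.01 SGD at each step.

Seller: SGD 9451.30; buyer: SGD 9199.32

FCA: the seller delivers export-cleared goods to the carrier; the buyer bears costs from that point.
Seller's account: goods 7494.90 + inland to port 1780.08 + export clearance 176.32 = 9451.30
Buyer's account: origin terminal 820.94 + freight 3607.38 + insurance 70.90 + destination terminal 766.33 + brokerage 143.14 + duty 3514.23 + delivery 276.40 = 9199.32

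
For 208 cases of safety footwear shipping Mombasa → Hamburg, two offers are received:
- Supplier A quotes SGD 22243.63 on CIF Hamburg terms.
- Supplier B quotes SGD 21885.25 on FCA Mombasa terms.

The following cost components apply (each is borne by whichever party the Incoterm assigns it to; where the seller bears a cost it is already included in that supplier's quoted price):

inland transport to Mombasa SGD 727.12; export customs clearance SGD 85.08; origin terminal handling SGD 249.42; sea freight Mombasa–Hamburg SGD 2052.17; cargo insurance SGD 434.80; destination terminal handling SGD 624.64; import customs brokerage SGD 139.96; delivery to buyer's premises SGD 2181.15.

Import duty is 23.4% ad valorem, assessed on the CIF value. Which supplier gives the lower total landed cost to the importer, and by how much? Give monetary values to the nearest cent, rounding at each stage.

Supplier A (CIF):
The CIF price already equals the CIF value: 22243.63
Import duty = 22243.63 × 23.4% = 5205.01
Buyer bears (A): 624.64 + 139.96 + 2181.15 = 2945.75
Landed cost (A) = invoice 22243.63 + 2945.75 + duty 5205.01 = 30394.39
Supplier B (FCA):
CIF value = FCA price + origin terminal + freight + insurance = 21885.25 + 249.42 + 2052.17 + 434.80 = 24621.64
Import duty = 24621.64 × 23.4% = 5761.46
Buyer bears (B): 249.42 + 2052.17 + 434.80 + 624.64 + 139.96 + 2181.15 = 5682.14
Landed cost (B) = invoice 21885.25 + 5682.14 + duty 5761.46 = 33328.85
Difference = |30394.39 − 33328.85| = 2934.46

Supplier A is cheaper by SGD 2934.46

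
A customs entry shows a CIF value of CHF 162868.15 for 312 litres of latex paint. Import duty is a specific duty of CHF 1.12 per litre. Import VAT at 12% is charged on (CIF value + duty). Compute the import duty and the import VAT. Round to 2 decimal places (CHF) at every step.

Import duty: CHF 349.44; import VAT: CHF 19586.11

Import duty = 312 × 1.12 = 349.44
VAT base = CIF + duty = 162868.15 + 349.44 = 163217.59
Import VAT = 163217.59 × 12% = 19586.11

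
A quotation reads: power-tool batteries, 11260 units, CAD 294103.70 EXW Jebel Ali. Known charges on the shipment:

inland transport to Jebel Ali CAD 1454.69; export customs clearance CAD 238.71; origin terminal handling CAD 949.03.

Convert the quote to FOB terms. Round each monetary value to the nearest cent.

FOB price: CAD 296746.13

From EXW to FOB, the seller additionally bears: inland to port, export clearance, origin terminal.
FOB price = 294103.70 + 1454.69 + 238.71 + 949.03 = 296746.13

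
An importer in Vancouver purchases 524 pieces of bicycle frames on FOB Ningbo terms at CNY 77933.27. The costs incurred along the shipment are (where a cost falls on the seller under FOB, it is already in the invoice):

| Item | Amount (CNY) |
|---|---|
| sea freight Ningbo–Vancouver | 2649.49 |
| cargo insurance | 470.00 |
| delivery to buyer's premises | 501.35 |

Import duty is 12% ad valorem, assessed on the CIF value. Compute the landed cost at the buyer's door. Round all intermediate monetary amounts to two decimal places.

Total landed cost: CNY 91280.44

FOB: the seller bears costs until goods are on board at the origin port; the buyer bears freight, insurance and all costs thereafter.
CIF value = FOB price + freight + insurance = 77933.27 + 2649.49 + 470.00 = 81052.76
Import duty = 81052.76 × 12% = 9726.33
Buyer bears: freight 2649.49 + insurance 470.00 + delivery 501.35 + duty 9726.33 = 13347.17
Landed cost = invoice 77933.27 + 13347.17 = 91280.44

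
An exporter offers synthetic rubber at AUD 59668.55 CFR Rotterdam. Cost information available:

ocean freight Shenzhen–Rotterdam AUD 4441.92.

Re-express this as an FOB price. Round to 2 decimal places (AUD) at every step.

FOB price: AUD 55226.63

From CFR to FOB, the seller no longer bears: freight.
FOB price = 59668.55 − 4441.92 = 55226.63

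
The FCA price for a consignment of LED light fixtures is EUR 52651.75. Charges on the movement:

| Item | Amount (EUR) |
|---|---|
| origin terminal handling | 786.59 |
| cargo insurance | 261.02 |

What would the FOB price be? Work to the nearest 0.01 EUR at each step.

FOB price: EUR 53438.34

Not relevant to the conversion: insurance — on the buyer under both terms; not part of either seller's price.
From FCA to FOB, the seller additionally bears: origin terminal.
FOB price = 52651.75 + 786.59 = 53438.34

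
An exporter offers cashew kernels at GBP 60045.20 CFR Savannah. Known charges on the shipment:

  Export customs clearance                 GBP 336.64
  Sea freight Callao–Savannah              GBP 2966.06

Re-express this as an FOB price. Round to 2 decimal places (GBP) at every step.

FOB price: GBP 57079.14

Not relevant to the conversion: export clearance — on the seller under both CFR and FOB; already in the CFR price and stays in the FOB price.
From CFR to FOB, the seller no longer bears: freight.
FOB price = 60045.20 − 2966.06 = 57079.14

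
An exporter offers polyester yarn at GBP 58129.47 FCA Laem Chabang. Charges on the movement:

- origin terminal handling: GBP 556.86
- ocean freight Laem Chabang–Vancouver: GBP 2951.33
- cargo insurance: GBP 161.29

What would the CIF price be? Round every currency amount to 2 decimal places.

From FCA to CIF, the seller additionally bears: origin terminal, freight, insurance.
CIF price = 58129.47 + 556.86 + 2951.33 + 161.29 = 61798.95

CIF price: GBP 61798.95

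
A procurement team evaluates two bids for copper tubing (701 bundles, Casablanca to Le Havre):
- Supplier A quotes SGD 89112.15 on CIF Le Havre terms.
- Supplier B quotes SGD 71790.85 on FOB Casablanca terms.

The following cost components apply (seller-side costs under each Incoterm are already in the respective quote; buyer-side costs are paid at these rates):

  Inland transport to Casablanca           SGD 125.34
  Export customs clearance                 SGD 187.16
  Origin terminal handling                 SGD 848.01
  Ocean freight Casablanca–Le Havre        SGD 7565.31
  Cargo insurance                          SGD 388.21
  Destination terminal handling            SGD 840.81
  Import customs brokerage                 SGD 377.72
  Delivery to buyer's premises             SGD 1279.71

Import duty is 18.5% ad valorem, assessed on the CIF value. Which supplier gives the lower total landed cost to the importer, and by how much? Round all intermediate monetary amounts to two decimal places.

Supplier A (CIF):
The CIF price already equals the CIF value: 89112.15
Import duty = 89112.15 × 18.5% = 16485.75
Buyer bears (A): 840.81 + 377.72 + 1279.71 = 2498.24
Landed cost (A) = invoice 89112.15 + 2498.24 + duty 16485.75 = 108096.14
Supplier B (FOB):
CIF value = FOB price + freight + insurance = 71790.85 + 7565.31 + 388.21 = 79744.37
Import duty = 79744.37 × 18.5% = 14752.71
Buyer bears (B): 7565.31 + 388.21 + 840.81 + 377.72 + 1279.71 = 10451.76
Landed cost (B) = invoice 71790.85 + 10451.76 + duty 14752.71 = 96995.32
Difference = |108096.14 − 96995.32| = 11100.82

Supplier B is cheaper by SGD 11100.82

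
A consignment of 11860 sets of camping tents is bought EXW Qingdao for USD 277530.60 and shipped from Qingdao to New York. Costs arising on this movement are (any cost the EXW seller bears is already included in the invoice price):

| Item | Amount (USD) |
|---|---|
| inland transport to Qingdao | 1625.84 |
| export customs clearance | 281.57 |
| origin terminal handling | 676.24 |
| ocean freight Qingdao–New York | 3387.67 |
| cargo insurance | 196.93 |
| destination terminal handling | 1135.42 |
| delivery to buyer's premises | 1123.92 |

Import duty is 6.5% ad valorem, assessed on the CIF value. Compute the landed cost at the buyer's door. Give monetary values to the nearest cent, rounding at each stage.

EXW: the seller makes goods available at their premises; the buyer bears all onward costs.
CIF value = EXW price + inland to port + export clearance + origin terminal + freight + insurance = 277530.60 + 1625.84 + 281.57 + 676.24 + 3387.67 + 196.93 = 283698.85
Import duty = 283698.85 × 6.5% = 18440.43
Buyer bears: inland to port 1625.84 + export clearance 281.57 + origin terminal 676.24 + freight 3387.67 + insurance 196.93 + destination terminal 1135.42 + delivery 1123.92 + duty 18440.43 = 26868.02
Landed cost = invoice 277530.60 + 26868.02 = 304398.62

Total landed cost: USD 304398.62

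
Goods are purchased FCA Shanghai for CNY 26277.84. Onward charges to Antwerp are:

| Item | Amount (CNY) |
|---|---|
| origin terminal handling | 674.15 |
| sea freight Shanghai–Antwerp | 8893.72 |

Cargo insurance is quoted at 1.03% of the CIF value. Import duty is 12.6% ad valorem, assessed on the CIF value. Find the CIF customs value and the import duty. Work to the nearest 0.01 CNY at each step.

Let C be the CIF value. C = FCA price + pre-shipment costs + freight + 1.03% × C
C − 1.03% × C = 26277.84 + 674.15 + 8893.72
0.9897 × C = 35845.71
C = 35845.71 / 0.9897 = 36218.76
Insurance premium = 1.03% × 36218.76 = 373.05
Import duty = 36218.76 × 12.6% = 4563.56

CIF value: CNY 36218.76; import duty: CNY 4563.56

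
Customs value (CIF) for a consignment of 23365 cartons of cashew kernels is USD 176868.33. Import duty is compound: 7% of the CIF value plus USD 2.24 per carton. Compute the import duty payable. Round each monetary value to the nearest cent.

Ad valorem component: 176868.33 × 7% = 12380.78
Specific component: 23365 × 2.24 = 52337.60
Import duty = 12380.78 + 52337.60 = 64718.38

Import duty: USD 64718.38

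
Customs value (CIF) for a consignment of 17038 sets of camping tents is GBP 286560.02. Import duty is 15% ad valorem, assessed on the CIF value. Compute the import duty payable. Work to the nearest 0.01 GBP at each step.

Import duty: GBP 42984.00

Import duty = 286560.02 × 15% = 42984.00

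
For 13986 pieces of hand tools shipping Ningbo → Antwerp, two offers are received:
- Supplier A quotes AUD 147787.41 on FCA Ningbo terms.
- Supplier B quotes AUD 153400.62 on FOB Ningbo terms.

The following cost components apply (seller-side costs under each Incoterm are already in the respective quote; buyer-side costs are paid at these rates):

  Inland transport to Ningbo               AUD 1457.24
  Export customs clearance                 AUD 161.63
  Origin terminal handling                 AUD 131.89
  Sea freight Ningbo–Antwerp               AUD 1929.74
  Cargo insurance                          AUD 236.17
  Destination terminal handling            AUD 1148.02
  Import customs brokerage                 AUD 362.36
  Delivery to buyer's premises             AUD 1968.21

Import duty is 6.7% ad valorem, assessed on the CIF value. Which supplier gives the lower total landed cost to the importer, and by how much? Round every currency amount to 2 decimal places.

Supplier A (FCA):
CIF value = FCA price + origin terminal + freight + insurance = 147787.41 + 131.89 + 1929.74 + 236.17 = 150085.21
Import duty = 150085.21 × 6.7% = 10055.71
Buyer bears (A): 131.89 + 1929.74 + 236.17 + 1148.02 + 362.36 + 1968.21 = 5776.39
Landed cost (A) = invoice 147787.41 + 5776.39 + duty 10055.71 = 163619.51
Supplier B (FOB):
CIF value = FOB price + freight + insurance = 153400.62 + 1929.74 + 236.17 = 155566.53
Import duty = 155566.53 × 6.7% = 10422.96
Buyer bears (B): 1929.74 + 236.17 + 1148.02 + 362.36 + 1968.21 = 5644.50
Landed cost (B) = invoice 153400.62 + 5644.50 + duty 10422.96 = 169468.08
Difference = |163619.51 − 169468.08| = 5848.57

Supplier A is cheaper by AUD 5848.57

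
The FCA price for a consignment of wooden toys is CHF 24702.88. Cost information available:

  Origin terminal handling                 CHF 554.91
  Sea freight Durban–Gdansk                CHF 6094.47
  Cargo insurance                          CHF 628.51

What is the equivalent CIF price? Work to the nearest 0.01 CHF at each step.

From FCA to CIF, the seller additionally bears: origin terminal, freight, insurance.
CIF price = 24702.88 + 554.91 + 6094.47 + 628.51 = 31980.77

CIF price: CHF 31980.77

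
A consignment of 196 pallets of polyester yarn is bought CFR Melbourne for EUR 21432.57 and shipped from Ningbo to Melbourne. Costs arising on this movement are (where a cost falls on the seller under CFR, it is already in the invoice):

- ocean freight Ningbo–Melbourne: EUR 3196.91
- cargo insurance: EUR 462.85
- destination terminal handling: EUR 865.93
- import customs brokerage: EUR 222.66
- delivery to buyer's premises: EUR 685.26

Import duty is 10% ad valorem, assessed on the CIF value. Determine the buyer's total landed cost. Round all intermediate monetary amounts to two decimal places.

Total landed cost: EUR 25858.81

CFR: the seller pays costs through ocean freight to the destination port, but not insurance.
Already in the invoice (seller's account under CFR): freight — exclude.
CIF value = CFR price + insurance = 21432.57 + 462.85 = 21895.42
Import duty = 21895.42 × 10% = 2189.54
Buyer bears: insurance 462.85 + destination terminal 865.93 + brokerage 222.66 + delivery 685.26 + duty 2189.54 = 4426.24
Landed cost = invoice 21432.57 + 4426.24 = 25858.81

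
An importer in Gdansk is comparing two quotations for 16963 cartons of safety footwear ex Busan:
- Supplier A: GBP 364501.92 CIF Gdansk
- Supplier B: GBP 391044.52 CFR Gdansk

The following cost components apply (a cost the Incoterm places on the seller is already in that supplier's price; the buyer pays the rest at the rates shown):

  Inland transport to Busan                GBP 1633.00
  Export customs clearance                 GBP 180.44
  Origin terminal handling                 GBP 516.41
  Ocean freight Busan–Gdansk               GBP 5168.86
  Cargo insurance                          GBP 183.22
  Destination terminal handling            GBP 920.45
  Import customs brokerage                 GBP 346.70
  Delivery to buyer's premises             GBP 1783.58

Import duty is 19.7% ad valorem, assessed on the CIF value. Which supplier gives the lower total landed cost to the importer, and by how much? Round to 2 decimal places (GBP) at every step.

Supplier A is cheaper by GBP 31990.80

Supplier A (CIF):
The CIF price already equals the CIF value: 364501.92
Import duty = 364501.92 × 19.7% = 71806.88
Buyer bears (A): 920.45 + 346.70 + 1783.58 = 3050.73
Landed cost (A) = invoice 364501.92 + 3050.73 + duty 71806.88 = 439359.53
Supplier B (CFR):
CIF value = CFR price + insurance = 391044.52 + 183.22 = 391227.74
Import duty = 391227.74 × 19.7% = 77071.86
Buyer bears (B): 183.22 + 920.45 + 346.70 + 1783.58 = 3233.95
Landed cost (B) = invoice 391044.52 + 3233.95 + duty 77071.86 = 471350.33
Difference = |439359.53 − 471350.33| = 31990.80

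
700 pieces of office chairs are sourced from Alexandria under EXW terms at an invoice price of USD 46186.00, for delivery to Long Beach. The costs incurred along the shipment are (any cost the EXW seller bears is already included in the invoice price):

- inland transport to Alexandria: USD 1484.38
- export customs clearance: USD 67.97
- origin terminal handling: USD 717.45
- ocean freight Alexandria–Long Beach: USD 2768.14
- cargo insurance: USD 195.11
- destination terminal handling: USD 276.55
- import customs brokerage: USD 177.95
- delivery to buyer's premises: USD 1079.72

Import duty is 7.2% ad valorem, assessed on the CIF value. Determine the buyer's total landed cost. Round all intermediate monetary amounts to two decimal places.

Total landed cost: USD 56655.44

EXW: the seller makes goods available at their premises; the buyer bears all onward costs.
CIF value = EXW price + inland to port + export clearance + origin terminal + freight + insurance = 46186.00 + 1484.38 + 67.97 + 717.45 + 2768.14 + 195.11 = 51419.05
Import duty = 51419.05 × 7.2% = 3702.17
Buyer bears: inland to port 1484.38 + export clearance 67.97 + origin terminal 717.45 + freight 2768.14 + insurance 195.11 + destination terminal 276.55 + brokerage 177.95 + delivery 1079.72 + duty 3702.17 = 10469.44
Landed cost = invoice 46186.00 + 10469.44 = 56655.44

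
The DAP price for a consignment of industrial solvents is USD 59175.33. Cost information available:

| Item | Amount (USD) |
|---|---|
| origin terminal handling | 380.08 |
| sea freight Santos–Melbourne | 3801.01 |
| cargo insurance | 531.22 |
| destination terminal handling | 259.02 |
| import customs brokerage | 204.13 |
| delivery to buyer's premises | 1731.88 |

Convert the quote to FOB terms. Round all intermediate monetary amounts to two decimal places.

Not relevant to the conversion: origin terminal — on the seller under both DAP and FOB; already in the DAP price and stays in the FOB price. brokerage — on the buyer under both terms; not part of either seller's price.
From DAP to FOB, the seller no longer bears: freight, insurance, destination terminal, delivery.
FOB price = 59175.33 − 3801.01 − 531.22 − 259.02 − 1731.88 = 52852.20

FOB price: USD 52852.20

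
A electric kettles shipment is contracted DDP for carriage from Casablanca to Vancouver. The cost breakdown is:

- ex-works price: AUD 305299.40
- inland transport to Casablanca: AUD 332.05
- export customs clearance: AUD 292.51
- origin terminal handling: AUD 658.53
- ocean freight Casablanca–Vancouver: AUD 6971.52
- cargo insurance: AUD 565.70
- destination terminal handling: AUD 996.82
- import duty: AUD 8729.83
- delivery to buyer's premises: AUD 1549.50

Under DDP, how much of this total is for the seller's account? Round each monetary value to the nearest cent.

Seller's account: AUD 325395.86

DDP: the seller bears all costs including import duty.
Seller's account: goods 305299.40 + inland to port 332.05 + export clearance 292.51 + origin terminal 658.53 + freight 6971.52 + insurance 565.70 + destination terminal 996.82 + duty 8729.83 + delivery 1549.50 = 325395.86
Buyer's account: 0.00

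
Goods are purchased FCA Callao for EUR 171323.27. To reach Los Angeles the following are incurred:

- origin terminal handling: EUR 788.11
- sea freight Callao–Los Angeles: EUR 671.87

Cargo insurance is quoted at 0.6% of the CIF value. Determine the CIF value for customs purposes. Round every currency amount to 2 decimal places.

CIF value: EUR 173826.21

Let C be the CIF value. C = FCA price + pre-shipment costs + freight + 0.6% × C
C − 0.6% × C = 171323.27 + 788.11 + 671.87
0.994 × C = 172783.25
C = 172783.25 / 0.994 = 173826.21
Insurance premium = 0.6% × 173826.21 = 1042.96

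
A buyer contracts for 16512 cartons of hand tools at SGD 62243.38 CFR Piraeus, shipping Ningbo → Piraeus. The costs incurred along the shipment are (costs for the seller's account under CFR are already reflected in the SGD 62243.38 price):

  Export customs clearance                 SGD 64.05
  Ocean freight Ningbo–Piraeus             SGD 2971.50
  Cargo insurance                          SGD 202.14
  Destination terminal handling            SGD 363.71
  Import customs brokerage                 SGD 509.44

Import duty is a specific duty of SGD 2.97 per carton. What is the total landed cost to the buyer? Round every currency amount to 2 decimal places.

CFR: the seller pays costs through ocean freight to the destination port, but not insurance.
Already in the invoice (seller's account under CFR): export clearance, freight — exclude.
CIF value = CFR price + insurance = 62243.38 + 202.14 = 62445.52
Import duty = 16512 × 2.97 = 49040.64
Buyer bears: insurance 202.14 + destination terminal 363.71 + brokerage 509.44 + duty 49040.64 = 50115.93
Landed cost = invoice 62243.38 + 50115.93 = 112359.31

Total landed cost: SGD 112359.31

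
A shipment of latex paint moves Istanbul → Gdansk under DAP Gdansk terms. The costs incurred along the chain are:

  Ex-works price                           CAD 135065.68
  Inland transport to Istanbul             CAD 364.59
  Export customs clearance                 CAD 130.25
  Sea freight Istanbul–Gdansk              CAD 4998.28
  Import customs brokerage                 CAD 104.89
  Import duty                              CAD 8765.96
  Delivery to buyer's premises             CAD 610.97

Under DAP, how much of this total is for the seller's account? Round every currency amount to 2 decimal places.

Seller's account: CAD 141169.77

DAP: the seller bears all costs to the named destination except import duty and clearance.
Seller's account: goods 135065.68 + inland to port 364.59 + export clearance 130.25 + freight 4998.28 + delivery 610.97 = 141169.77
Buyer's account: brokerage 104.89 + duty 8765.96 = 8870.85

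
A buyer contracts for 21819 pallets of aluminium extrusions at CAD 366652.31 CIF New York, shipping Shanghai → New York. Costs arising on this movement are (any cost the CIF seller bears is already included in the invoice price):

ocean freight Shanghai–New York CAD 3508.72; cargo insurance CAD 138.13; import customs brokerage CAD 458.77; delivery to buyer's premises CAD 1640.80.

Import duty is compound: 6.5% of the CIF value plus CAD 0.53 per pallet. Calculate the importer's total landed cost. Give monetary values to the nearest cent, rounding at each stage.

Total landed cost: CAD 404148.35

CIF: the seller pays costs through ocean freight and marine insurance to the destination port.
Already in the invoice (seller's account under CIF): freight, insurance — exclude.
The CIF price already equals the CIF value: 366652.31
Ad valorem component: 366652.31 × 6.5% = 23832.40
Specific component: 21819 × 0.53 = 11564.07
Import duty = 23832.40 + 11564.07 = 35396.47
Buyer bears: brokerage 458.77 + delivery 1640.80 + duty 35396.47 = 37496.04
Landed cost = invoice 366652.31 + 37496.04 = 404148.35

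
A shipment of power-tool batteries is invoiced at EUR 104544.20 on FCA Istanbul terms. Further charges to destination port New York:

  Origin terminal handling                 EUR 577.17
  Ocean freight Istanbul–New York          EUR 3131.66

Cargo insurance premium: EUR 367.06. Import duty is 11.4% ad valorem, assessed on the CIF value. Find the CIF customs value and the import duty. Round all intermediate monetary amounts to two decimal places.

CIF = FCA price + pre-shipment costs + freight + insurance
CIF = 104544.20 + 577.17 + 3131.66 + 367.06 = 108620.09
Import duty = 108620.09 × 11.4% = 12382.69

CIF value: EUR 108620.09; import duty: EUR 12382.69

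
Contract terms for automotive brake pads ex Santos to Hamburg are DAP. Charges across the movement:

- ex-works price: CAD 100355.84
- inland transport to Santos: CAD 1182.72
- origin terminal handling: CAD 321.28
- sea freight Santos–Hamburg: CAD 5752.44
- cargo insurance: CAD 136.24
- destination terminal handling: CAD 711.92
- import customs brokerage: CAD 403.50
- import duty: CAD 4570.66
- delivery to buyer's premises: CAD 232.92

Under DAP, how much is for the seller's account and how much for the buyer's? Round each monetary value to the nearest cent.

DAP: the seller bears all costs to the named destination except import duty and clearance.
Seller's account: goods 100355.84 + inland to port 1182.72 + origin terminal 321.28 + freight 5752.44 + insurance 136.24 + destination terminal 711.92 + delivery 232.92 = 108693.36
Buyer's account: brokerage 403.50 + duty 4570.66 = 4974.16

Seller: CAD 108693.36; buyer: CAD 4974.16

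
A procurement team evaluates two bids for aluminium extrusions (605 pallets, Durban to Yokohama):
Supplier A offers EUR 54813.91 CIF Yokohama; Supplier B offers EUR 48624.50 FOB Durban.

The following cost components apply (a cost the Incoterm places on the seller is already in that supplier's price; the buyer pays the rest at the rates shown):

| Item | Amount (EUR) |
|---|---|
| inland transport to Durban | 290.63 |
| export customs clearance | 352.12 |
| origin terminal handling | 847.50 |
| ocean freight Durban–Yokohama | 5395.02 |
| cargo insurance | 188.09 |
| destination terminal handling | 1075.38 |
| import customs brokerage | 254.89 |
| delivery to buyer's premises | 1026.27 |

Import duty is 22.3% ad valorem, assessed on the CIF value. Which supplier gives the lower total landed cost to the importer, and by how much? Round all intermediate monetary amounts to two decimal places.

Supplier B is cheaper by EUR 741.50

Supplier A (CIF):
The CIF price already equals the CIF value: 54813.91
Import duty = 54813.91 × 22.3% = 12223.50
Buyer bears (A): 1075.38 + 254.89 + 1026.27 = 2356.54
Landed cost (A) = invoice 54813.91 + 2356.54 + duty 12223.50 = 69393.95
Supplier B (FOB):
CIF value = FOB price + freight + insurance = 48624.50 + 5395.02 + 188.09 = 54207.61
Import duty = 54207.61 × 22.3% = 12088.30
Buyer bears (B): 5395.02 + 188.09 + 1075.38 + 254.89 + 1026.27 = 7939.65
Landed cost (B) = invoice 48624.50 + 7939.65 + duty 12088.30 = 68652.45
Difference = |69393.95 − 68652.45| = 741.50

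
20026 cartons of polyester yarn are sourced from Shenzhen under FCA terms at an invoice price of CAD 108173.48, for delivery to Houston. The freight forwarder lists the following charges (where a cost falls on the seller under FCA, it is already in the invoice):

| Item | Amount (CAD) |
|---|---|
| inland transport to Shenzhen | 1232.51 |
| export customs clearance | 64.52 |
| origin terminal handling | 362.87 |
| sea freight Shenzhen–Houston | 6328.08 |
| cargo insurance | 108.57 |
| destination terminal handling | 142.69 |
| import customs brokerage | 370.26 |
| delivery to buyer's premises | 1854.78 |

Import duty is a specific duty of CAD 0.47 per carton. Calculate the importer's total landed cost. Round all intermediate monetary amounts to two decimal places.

FCA: the seller delivers export-cleared goods to the carrier; the buyer bears costs from that point.
Already in the invoice (seller's account under FCA): inland to port, export clearance — exclude.
CIF value = FCA price + origin terminal + freight + insurance = 108173.48 + 362.87 + 6328.08 + 108.57 = 114973.00
Import duty = 20026 × 0.47 = 9412.22
Buyer bears: origin terminal 362.87 + freight 6328.08 + insurance 108.57 + destination terminal 142.69 + brokerage 370.26 + delivery 1854.78 + duty 9412.22 = 18579.47
Landed cost = invoice 108173.48 + 18579.47 = 126752.95

Total landed cost: CAD 126752.95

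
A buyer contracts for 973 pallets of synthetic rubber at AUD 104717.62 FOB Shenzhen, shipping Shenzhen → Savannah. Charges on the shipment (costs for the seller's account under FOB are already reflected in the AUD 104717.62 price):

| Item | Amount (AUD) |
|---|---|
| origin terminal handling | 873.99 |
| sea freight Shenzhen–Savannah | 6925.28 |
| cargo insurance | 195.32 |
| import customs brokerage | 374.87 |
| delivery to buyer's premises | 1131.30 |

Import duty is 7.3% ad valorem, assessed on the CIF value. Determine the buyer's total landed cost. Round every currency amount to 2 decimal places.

Total landed cost: AUD 121508.58

FOB: the seller bears costs until goods are on board at the origin port; the buyer bears freight, insurance and all costs thereafter.
Already in the invoice (seller's account under FOB): origin terminal — exclude.
CIF value = FOB price + freight + insurance = 104717.62 + 6925.28 + 195.32 = 111838.22
Import duty = 111838.22 × 7.3% = 8164.19
Buyer bears: freight 6925.28 + insurance 195.32 + brokerage 374.87 + delivery 1131.30 + duty 8164.19 = 16790.96
Landed cost = invoice 104717.62 + 16790.96 = 121508.58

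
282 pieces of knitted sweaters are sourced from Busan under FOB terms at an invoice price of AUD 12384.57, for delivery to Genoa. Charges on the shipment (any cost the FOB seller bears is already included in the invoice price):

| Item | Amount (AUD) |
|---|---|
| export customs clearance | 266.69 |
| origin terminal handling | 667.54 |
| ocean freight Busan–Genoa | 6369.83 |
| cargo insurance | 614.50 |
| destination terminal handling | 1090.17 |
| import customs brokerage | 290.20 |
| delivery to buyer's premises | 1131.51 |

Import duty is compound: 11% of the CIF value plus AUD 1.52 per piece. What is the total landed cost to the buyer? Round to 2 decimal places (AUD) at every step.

Total landed cost: AUD 24440.00

FOB: the seller bears costs until goods are on board at the origin port; the buyer bears freight, insurance and all costs thereafter.
Already in the invoice (seller's account under FOB): export clearance, origin terminal — exclude.
CIF value = FOB price + freight + insurance = 12384.57 + 6369.83 + 614.50 = 19368.90
Ad valorem component: 19368.90 × 11% = 2130.58
Specific component: 282 × 1.52 = 428.64
Import duty = 2130.58 + 428.64 = 2559.22
Buyer bears: freight 6369.83 + insurance 614.50 + destination terminal 1090.17 + brokerage 290.20 + delivery 1131.51 + duty 2559.22 = 12055.43
Landed cost = invoice 12384.57 + 12055.43 = 24440.00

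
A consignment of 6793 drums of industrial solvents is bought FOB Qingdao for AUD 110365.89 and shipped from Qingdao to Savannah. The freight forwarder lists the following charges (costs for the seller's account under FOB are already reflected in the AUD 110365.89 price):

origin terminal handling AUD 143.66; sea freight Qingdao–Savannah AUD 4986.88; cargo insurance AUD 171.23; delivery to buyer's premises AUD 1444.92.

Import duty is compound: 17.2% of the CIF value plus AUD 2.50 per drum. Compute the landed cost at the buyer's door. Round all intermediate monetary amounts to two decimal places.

FOB: the seller bears costs until goods are on board at the origin port; the buyer bears freight, insurance and all costs thereafter.
Already in the invoice (seller's account under FOB): origin terminal — exclude.
CIF value = FOB price + freight + insurance = 110365.89 + 4986.88 + 171.23 = 115524.00
Ad valorem component: 115524.00 × 17.2% = 19870.13
Specific component: 6793 × 2.50 = 16982.50
Import duty = 19870.13 + 16982.50 = 36852.63
Buyer bears: freight 4986.88 + insurance 171.23 + delivery 1444.92 + duty 36852.63 = 43455.66
Landed cost = invoice 110365.89 + 43455.66 = 153821.55

Total landed cost: AUD 153821.55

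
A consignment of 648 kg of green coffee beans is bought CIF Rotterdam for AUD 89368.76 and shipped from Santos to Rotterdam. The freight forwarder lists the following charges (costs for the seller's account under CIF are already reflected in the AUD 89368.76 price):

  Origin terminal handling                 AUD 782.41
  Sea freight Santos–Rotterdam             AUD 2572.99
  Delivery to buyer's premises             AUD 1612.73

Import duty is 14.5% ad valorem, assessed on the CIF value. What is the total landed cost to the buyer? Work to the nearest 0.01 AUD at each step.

CIF: the seller pays costs through ocean freight and marine insurance to the destination port.
Already in the invoice (seller's account under CIF): origin terminal, freight — exclude.
The CIF price already equals the CIF value: 89368.76
Import duty = 89368.76 × 14.5% = 12958.47
Buyer bears: delivery 1612.73 + duty 12958.47 = 14571.20
Landed cost = invoice 89368.76 + 14571.20 = 103939.96

Total landed cost: AUD 103939.96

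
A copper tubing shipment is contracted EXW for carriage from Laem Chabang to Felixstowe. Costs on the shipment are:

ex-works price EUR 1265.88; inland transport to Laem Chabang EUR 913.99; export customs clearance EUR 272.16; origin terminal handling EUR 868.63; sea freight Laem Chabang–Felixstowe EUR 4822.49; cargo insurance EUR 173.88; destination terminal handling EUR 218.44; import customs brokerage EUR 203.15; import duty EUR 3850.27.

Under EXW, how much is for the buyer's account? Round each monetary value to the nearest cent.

EXW: the seller makes goods available at their premises; the buyer bears all onward costs.
Seller's account: goods 1265.88 = 1265.88
Buyer's account: inland to port 913.99 + export clearance 272.16 + origin terminal 868.63 + freight 4822.49 + insurance 173.88 + destination terminal 218.44 + brokerage 203.15 + duty 3850.27 = 11323.01

Buyer's account: EUR 11323.01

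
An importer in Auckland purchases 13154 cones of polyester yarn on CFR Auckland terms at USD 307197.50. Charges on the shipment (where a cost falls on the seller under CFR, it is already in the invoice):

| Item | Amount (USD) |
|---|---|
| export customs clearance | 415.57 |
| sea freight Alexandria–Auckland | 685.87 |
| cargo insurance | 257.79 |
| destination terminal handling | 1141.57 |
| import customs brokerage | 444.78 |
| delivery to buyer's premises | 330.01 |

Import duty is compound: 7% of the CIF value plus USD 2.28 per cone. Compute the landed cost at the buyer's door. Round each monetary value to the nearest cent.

CFR: the seller pays costs through ocean freight to the destination port, but not insurance.
Already in the invoice (seller's account under CFR): export clearance, freight — exclude.
CIF value = CFR price + insurance = 307197.50 + 257.79 = 307455.29
Ad valorem component: 307455.29 × 7% = 21521.87
Specific component: 13154 × 2.28 = 29991.12
Import duty = 21521.87 + 29991.12 = 51512.99
Buyer bears: insurance 257.79 + destination terminal 1141.57 + brokerage 444.78 + delivery 330.01 + duty 51512.99 = 53687.14
Landed cost = invoice 307197.50 + 53687.14 = 360884.64

Total landed cost: USD 360884.64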